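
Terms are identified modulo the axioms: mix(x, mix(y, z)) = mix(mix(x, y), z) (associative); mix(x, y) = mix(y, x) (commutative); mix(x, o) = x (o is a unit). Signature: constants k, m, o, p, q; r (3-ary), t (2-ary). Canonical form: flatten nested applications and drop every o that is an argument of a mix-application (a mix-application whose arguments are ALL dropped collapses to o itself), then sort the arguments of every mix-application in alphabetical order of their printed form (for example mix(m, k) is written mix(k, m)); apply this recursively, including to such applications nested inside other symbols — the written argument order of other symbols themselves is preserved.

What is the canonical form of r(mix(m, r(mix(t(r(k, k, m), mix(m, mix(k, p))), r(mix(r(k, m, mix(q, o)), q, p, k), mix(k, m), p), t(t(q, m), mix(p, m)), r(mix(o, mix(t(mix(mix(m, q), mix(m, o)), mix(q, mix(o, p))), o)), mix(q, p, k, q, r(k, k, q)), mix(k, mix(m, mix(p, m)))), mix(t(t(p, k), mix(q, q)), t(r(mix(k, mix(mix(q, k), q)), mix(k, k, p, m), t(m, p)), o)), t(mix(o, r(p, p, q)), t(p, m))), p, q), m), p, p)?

Descend into:  mix(m, r(mix(t(r(k, k, m), mix(m, mix(k, p))), r(mix(r(k, m, mix(q, o)), q, p, k), mix(k, m), p), t(t(q, m), mix(p, m)), r(mix(o, mix(t(mix(mix(m, q), mix(m, o)), mix(q, mix(o, p))), o)), mix(q, p, k, q, r(k, k, q)), mix(k, mix(m, mix(p, m)))), mix(t(t(p, k), mix(q, q)), t(r(mix(k, mix(mix(q, k), q)), mix(k, k, p, m), t(m, p)), o)), t(mix(o, r(p, p, q)), t(p, m))), p, q), m)
Canonicalize subterm:  r(mix(t(r(k, k, m), mix(m, mix(k, p))), r(mix(r(k, m, mix(q, o)), q, p, k), mix(k, m), p), t(t(q, m), mix(p, m)), r(mix(o, mix(t(mix(mix(m, q), mix(m, o)), mix(q, mix(o, p))), o)), mix(q, p, k, q, r(k, k, q)), mix(k, mix(m, mix(p, m)))), mix(t(t(p, k), mix(q, q)), t(r(mix(k, mix(mix(q, k), q)), mix(k, k, p, m), t(m, p)), o)), t(mix(o, r(p, p, q)), t(p, m))), p, q)  →  r(mix(r(mix(k, p, q, r(k, m, q)), mix(k, m), p), r(t(mix(m, m, q), mix(p, q)), mix(k, p, q, q, r(k, k, q)), mix(k, m, m, p)), t(r(k, k, m), mix(k, m, p)), t(r(mix(k, k, q, q), mix(k, k, m, p), t(m, p)), o), t(r(p, p, q), t(p, m)), t(t(p, k), mix(q, q)), t(t(q, m), mix(m, p))), p, q)
Order the arguments:  mix(m, m, r(mix(r(mix(k, p, q, r(k, m, q)), mix(k, m), p), r(t(mix(m, m, q), mix(p, q)), mix(k, p, q, q, r(k, k, q)), mix(k, m, m, p)), t(r(k, k, m), mix(k, m, p)), t(r(mix(k, k, q, q), mix(k, k, m, p), t(m, p)), o), t(r(p, p, q), t(p, m)), t(t(p, k), mix(q, q)), t(t(q, m), mix(m, p))), p, q))
Reassemble:  r(mix(m, m, r(mix(r(mix(k, p, q, r(k, m, q)), mix(k, m), p), r(t(mix(m, m, q), mix(p, q)), mix(k, p, q, q, r(k, k, q)), mix(k, m, m, p)), t(r(k, k, m), mix(k, m, p)), t(r(mix(k, k, q, q), mix(k, k, m, p), t(m, p)), o), t(r(p, p, q), t(p, m)), t(t(p, k), mix(q, q)), t(t(q, m), mix(m, p))), p, q)), p, p)

Answer: r(mix(m, m, r(mix(r(mix(k, p, q, r(k, m, q)), mix(k, m), p), r(t(mix(m, m, q), mix(p, q)), mix(k, p, q, q, r(k, k, q)), mix(k, m, m, p)), t(r(k, k, m), mix(k, m, p)), t(r(mix(k, k, q, q), mix(k, k, m, p), t(m, p)), o), t(r(p, p, q), t(p, m)), t(t(p, k), mix(q, q)), t(t(q, m), mix(m, p))), p, q)), p, p)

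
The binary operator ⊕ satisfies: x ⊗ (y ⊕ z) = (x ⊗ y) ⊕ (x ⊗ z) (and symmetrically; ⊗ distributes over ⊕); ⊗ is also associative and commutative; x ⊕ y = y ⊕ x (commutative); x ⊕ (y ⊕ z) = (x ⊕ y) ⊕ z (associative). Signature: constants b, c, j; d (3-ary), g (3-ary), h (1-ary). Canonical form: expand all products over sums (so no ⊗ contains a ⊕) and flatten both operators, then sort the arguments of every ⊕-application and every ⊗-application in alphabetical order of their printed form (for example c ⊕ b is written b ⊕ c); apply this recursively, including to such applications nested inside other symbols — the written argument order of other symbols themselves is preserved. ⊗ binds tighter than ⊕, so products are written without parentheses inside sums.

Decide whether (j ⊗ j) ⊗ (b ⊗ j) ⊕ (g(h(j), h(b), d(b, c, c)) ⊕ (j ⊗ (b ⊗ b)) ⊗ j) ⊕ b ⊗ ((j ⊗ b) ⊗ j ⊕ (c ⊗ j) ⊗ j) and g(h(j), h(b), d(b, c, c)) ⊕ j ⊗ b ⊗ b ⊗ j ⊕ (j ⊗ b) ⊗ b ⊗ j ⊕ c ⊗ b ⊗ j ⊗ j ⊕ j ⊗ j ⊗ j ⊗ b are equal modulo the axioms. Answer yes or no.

Left:  (j ⊗ j) ⊗ (b ⊗ j) ⊕ (g(h(j), h(b), d(b, c, c)) ⊕ (j ⊗ (b ⊗ b)) ⊗ j) ⊕ b ⊗ ((j ⊗ b) ⊗ j ⊕ (c ⊗ j) ⊗ j)
  Expand products over sums:  b ⊗ j ⊗ j ⊗ j ⊕ g(h(j), h(b), d(b, c, c)) ⊕ b ⊗ b ⊗ j ⊗ j ⊕ b ⊗ b ⊗ j ⊗ j ⊕ b ⊗ c ⊗ j ⊗ j
  Order the arguments:  b ⊗ b ⊗ j ⊗ j ⊕ b ⊗ b ⊗ j ⊗ j ⊕ b ⊗ c ⊗ j ⊗ j ⊕ b ⊗ j ⊗ j ⊗ j ⊕ g(h(j), h(b), d(b, c, c))
Right:  g(h(j), h(b), d(b, c, c)) ⊕ j ⊗ b ⊗ b ⊗ j ⊕ (j ⊗ b) ⊗ b ⊗ j ⊕ c ⊗ b ⊗ j ⊗ j ⊕ j ⊗ j ⊗ j ⊗ b
  Merge nested applications:  g(h(j), h(b), d(b, c, c)) ⊕ b ⊗ b ⊗ j ⊗ j ⊕ b ⊗ b ⊗ j ⊗ j ⊕ b ⊗ c ⊗ j ⊗ j ⊕ b ⊗ j ⊗ j ⊗ j
  Sort arguments:  b ⊗ b ⊗ j ⊗ j ⊕ b ⊗ b ⊗ j ⊗ j ⊕ b ⊗ c ⊗ j ⊗ j ⊕ b ⊗ j ⊗ j ⊗ j ⊕ g(h(j), h(b), d(b, c, c))

Answer: yes — both canonical forms are b ⊗ b ⊗ j ⊗ j ⊕ b ⊗ b ⊗ j ⊗ j ⊕ b ⊗ c ⊗ j ⊗ j ⊕ b ⊗ j ⊗ j ⊗ j ⊕ g(h(j), h(b), d(b, c, c))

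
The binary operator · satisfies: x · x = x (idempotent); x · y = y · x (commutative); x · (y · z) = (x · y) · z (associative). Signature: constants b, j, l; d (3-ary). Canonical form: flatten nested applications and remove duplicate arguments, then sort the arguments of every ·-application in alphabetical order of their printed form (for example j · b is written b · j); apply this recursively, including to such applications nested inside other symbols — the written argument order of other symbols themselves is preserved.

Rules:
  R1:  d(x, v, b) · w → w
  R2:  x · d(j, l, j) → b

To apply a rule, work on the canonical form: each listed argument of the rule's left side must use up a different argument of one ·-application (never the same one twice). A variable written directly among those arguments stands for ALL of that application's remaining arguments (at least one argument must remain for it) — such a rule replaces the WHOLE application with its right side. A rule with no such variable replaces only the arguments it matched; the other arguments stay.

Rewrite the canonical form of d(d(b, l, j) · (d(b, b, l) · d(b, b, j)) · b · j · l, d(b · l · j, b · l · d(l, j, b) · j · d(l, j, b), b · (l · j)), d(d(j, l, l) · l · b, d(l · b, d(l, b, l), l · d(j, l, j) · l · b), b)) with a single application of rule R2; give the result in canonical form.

Canonical form:  d(b · d(b, b, j) · d(b, b, l) · d(b, l, j) · j · l, d(b · j · l, b · d(l, j, b) · j · l, b · j · l), d(b · d(j, l, l) · l, d(b · l, d(l, b, l), b · d(j, l, j) · l), b))
Apply R2:  consuming d(j, l, j);  x := b · l
Every leftover argument binds to the variable; the entire application is replaced.
Giving:  d(b · d(b, b, j) · d(b, b, l) · d(b, l, j) · j · l, d(b · j · l, b · d(l, j, b) · j · l, b · j · l), d(b · d(j, l, l) · l, d(b · l, d(l, b, l), b), b))

Answer: d(b · d(b, b, j) · d(b, b, l) · d(b, l, j) · j · l, d(b · j · l, b · d(l, j, b) · j · l, b · j · l), d(b · d(j, l, l) · l, d(b · l, d(l, b, l), b), b))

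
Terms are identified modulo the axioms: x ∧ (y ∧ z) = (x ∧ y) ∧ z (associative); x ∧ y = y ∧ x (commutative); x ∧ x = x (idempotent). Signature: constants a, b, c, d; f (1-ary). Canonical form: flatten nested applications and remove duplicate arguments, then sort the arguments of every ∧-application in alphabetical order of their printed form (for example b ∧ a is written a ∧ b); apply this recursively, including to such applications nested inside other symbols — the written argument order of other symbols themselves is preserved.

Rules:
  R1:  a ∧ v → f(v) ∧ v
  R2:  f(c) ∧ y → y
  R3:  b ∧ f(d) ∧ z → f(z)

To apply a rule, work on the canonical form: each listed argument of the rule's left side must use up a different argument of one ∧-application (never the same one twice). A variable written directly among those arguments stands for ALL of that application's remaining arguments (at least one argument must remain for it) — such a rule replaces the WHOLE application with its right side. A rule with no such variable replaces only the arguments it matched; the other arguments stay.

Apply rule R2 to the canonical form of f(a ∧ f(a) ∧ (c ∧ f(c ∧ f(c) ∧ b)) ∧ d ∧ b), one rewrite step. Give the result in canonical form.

Answer: f(a ∧ b ∧ c ∧ d ∧ f(a) ∧ f(b ∧ c))

Derivation:
Canonical form:  f(a ∧ b ∧ c ∧ d ∧ f(a) ∧ f(b ∧ c ∧ f(c)))
R2 matches:  uses f(c);  y := b ∧ c
The extension variable absorbs all remaining arguments, so the whole application is rewritten.
Result:  f(a ∧ b ∧ c ∧ d ∧ f(a) ∧ f(b ∧ c))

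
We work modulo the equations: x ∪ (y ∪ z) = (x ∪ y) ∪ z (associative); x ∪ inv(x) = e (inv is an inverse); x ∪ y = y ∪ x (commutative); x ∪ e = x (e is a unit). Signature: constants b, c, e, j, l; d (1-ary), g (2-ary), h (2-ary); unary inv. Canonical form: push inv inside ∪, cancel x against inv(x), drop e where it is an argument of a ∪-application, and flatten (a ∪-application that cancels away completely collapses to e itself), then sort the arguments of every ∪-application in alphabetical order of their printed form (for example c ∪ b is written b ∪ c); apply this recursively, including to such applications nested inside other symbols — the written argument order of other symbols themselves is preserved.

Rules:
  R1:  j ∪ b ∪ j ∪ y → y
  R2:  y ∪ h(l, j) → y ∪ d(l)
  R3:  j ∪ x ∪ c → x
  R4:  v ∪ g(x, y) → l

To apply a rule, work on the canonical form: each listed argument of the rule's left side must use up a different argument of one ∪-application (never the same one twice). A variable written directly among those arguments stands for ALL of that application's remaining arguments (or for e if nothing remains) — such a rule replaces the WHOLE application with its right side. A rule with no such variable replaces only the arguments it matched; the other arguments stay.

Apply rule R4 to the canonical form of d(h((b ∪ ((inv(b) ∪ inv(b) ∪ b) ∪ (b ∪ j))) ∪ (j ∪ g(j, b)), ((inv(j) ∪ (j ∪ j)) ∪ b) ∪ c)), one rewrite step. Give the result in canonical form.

Canonical form:  d(h(b ∪ g(j, b) ∪ j ∪ j, b ∪ c ∪ j))
Match R4:  consume g(j, b);  v := b ∪ j ∪ j, x := j, y := b
The variable takes the whole remainder — replace the entire application.
Giving:  d(h(l, b ∪ c ∪ j))

Answer: d(h(l, b ∪ c ∪ j))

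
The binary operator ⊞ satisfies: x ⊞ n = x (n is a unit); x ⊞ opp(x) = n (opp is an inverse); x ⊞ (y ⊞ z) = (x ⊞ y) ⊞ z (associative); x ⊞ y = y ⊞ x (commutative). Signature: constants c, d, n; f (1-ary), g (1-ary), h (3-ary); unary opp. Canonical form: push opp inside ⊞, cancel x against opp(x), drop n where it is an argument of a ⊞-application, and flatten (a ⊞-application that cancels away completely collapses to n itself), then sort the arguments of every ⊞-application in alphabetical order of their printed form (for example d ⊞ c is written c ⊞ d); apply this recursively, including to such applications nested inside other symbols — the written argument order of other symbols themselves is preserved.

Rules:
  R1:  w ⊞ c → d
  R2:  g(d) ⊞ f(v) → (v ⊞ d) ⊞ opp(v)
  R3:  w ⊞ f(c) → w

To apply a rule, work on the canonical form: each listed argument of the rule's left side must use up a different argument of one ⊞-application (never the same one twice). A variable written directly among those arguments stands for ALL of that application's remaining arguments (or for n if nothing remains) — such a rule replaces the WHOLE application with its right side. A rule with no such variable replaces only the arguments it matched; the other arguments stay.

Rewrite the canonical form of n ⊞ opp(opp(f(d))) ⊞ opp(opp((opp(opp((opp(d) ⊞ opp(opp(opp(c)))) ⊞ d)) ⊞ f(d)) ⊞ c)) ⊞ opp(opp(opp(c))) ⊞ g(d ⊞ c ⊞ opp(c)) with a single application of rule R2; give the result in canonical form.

Answer: d ⊞ f(d) ⊞ opp(c)

Derivation:
Canonical form:  f(d) ⊞ f(d) ⊞ g(d) ⊞ opp(c)
Apply R2:  consuming f(d), g(d);  v := d
Giving:  d ⊞ f(d) ⊞ opp(c)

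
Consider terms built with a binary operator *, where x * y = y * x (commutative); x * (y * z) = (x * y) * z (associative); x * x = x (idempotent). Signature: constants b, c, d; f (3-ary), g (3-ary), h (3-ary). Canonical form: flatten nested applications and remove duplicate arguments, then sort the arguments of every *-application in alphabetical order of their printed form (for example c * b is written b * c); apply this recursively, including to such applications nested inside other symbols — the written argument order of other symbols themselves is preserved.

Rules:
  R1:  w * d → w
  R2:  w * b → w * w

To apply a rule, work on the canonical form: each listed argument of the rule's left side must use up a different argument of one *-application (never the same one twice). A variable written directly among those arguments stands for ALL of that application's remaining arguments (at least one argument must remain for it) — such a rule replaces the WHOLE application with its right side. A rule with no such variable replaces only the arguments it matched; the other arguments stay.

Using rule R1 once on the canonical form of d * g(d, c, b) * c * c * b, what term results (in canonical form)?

Answer: b * c * g(d, c, b)

Derivation:
Canonical form:  b * c * d * g(d, c, b)
Match R1:  consume d;  w := b * c * g(d, c, b)
The extension variable absorbs all remaining arguments, so the whole application is rewritten.
Result:  b * c * g(d, c, b)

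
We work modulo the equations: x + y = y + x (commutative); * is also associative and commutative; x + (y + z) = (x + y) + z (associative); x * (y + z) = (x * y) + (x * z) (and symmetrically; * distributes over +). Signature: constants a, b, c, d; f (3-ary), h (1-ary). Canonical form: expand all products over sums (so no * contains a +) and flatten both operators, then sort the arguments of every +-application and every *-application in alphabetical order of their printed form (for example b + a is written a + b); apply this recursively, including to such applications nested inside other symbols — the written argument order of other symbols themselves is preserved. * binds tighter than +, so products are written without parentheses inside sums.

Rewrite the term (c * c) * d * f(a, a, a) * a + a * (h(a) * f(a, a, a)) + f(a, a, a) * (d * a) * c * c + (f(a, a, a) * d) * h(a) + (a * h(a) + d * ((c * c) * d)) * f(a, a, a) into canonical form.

Expand:  a * c * c * d * f(a, a, a) + a * f(a, a, a) * h(a) + a * c * c * d * f(a, a, a) + d * f(a, a, a) * h(a) + a * f(a, a, a) * h(a) + c * c * d * d * f(a, a, a)
Order the arguments:  a * c * c * d * f(a, a, a) + a * c * c * d * f(a, a, a) + a * f(a, a, a) * h(a) + a * f(a, a, a) * h(a) + c * c * d * d * f(a, a, a) + d * f(a, a, a) * h(a)

Answer: a * c * c * d * f(a, a, a) + a * c * c * d * f(a, a, a) + a * f(a, a, a) * h(a) + a * f(a, a, a) * h(a) + c * c * d * d * f(a, a, a) + d * f(a, a, a) * h(a)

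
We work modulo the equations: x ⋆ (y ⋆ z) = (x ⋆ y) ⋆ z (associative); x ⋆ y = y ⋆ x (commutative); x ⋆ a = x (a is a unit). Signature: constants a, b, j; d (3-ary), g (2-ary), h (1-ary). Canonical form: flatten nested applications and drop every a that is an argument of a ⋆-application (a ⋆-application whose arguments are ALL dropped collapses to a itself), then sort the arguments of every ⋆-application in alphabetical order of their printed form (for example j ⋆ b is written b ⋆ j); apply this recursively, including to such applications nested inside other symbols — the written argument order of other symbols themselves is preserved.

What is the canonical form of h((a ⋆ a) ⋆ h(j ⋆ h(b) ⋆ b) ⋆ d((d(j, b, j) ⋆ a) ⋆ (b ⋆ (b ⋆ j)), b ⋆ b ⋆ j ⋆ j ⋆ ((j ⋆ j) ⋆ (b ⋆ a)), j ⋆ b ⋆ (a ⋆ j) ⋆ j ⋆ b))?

Focus inside:  (a ⋆ a) ⋆ h(j ⋆ h(b) ⋆ b) ⋆ d((d(j, b, j) ⋆ a) ⋆ (b ⋆ (b ⋆ j)), b ⋆ b ⋆ j ⋆ j ⋆ ((j ⋆ j) ⋆ (b ⋆ a)), j ⋆ b ⋆ (a ⋆ j) ⋆ j ⋆ b)
Un-nest:  a ⋆ a ⋆ h(j ⋆ h(b) ⋆ b) ⋆ d((d(j, b, j) ⋆ a) ⋆ (b ⋆ (b ⋆ j)), b ⋆ b ⋆ j ⋆ j ⋆ ((j ⋆ j) ⋆ (b ⋆ a)), j ⋆ b ⋆ (a ⋆ j) ⋆ j ⋆ b)
Canonicalize subterm:  h(j ⋆ h(b) ⋆ b)  →  h(b ⋆ h(b) ⋆ j)
Canonicalize subterm:  d((d(j, b, j) ⋆ a) ⋆ (b ⋆ (b ⋆ j)), b ⋆ b ⋆ j ⋆ j ⋆ ((j ⋆ j) ⋆ (b ⋆ a)), j ⋆ b ⋆ (a ⋆ j) ⋆ j ⋆ b)  →  d(b ⋆ b ⋆ d(j, b, j) ⋆ j, b ⋆ b ⋆ b ⋆ j ⋆ j ⋆ j ⋆ j, b ⋆ b ⋆ j ⋆ j ⋆ j)
Unit:  drop a (×2)
Order the arguments:  d(b ⋆ b ⋆ d(j, b, j) ⋆ j, b ⋆ b ⋆ b ⋆ j ⋆ j ⋆ j ⋆ j, b ⋆ b ⋆ j ⋆ j ⋆ j) ⋆ h(b ⋆ h(b) ⋆ j)
Rebuild:  h(d(b ⋆ b ⋆ d(j, b, j) ⋆ j, b ⋆ b ⋆ b ⋆ j ⋆ j ⋆ j ⋆ j, b ⋆ b ⋆ j ⋆ j ⋆ j) ⋆ h(b ⋆ h(b) ⋆ j))

Answer: h(d(b ⋆ b ⋆ d(j, b, j) ⋆ j, b ⋆ b ⋆ b ⋆ j ⋆ j ⋆ j ⋆ j, b ⋆ b ⋆ j ⋆ j ⋆ j) ⋆ h(b ⋆ h(b) ⋆ j))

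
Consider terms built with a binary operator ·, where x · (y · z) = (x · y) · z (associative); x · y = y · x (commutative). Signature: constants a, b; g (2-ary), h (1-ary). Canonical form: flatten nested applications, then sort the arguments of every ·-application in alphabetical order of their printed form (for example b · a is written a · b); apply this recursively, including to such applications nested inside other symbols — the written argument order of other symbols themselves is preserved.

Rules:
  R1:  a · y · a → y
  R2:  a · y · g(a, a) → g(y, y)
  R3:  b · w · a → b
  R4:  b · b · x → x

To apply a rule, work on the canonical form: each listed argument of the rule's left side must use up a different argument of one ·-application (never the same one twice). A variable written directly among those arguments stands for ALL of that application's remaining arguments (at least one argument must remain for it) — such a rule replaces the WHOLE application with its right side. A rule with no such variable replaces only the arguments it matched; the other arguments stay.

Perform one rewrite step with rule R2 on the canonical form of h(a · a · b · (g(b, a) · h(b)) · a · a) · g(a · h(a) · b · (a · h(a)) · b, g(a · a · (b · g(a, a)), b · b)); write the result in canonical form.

Answer: g(a · a · b · b · h(a) · h(a), g(g(a · b, a · b), b · b)) · h(a · a · a · a · b · g(b, a) · h(b))

Derivation:
Canonical form:  g(a · a · b · b · h(a) · h(a), g(a · a · b · g(a, a), b · b)) · h(a · a · a · a · b · g(b, a) · h(b))
Apply R2:  consuming a, g(a, a);  y := a · b
The extension variable absorbs all remaining arguments, so the whole application is rewritten.
Giving:  g(a · a · b · b · h(a) · h(a), g(g(a · b, a · b), b · b)) · h(a · a · a · a · b · g(b, a) · h(b))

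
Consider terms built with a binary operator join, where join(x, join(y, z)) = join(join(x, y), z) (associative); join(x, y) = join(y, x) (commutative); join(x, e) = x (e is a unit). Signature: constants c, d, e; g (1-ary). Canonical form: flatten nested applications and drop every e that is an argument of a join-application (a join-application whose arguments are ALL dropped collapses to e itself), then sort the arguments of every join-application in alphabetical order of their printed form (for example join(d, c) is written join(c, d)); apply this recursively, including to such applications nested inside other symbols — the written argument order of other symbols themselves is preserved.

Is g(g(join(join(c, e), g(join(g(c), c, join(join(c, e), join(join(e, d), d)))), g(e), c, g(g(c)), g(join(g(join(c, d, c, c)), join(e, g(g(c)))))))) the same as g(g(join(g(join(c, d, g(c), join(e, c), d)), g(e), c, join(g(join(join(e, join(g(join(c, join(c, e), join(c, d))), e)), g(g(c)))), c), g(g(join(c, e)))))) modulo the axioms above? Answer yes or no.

Left:  g(g(join(join(c, e), g(join(g(c), c, join(join(c, e), join(join(e, d), d)))), g(e), c, g(g(c)), g(join(g(join(c, d, c, c)), join(e, g(g(c))))))))
  Descend into:  join(join(c, e), g(join(g(c), c, join(join(c, e), join(join(e, d), d)))), g(e), c, g(g(c)), g(join(g(join(c, d, c, c)), join(e, g(g(c))))))
  Flatten:  join(c, e, g(join(g(c), c, join(join(c, e), join(join(e, d), d)))), g(e), c, g(g(c)), g(join(g(join(c, d, c, c)), join(e, g(g(c))))))
  Canonicalize subterm:  g(join(g(c), c, join(join(c, e), join(join(e, d), d))))  →  g(join(c, c, d, d, g(c)))
  Simplify inside:  g(join(g(join(c, d, c, c)), join(e, g(g(c)))))  →  g(join(g(g(c)), g(join(c, c, c, d))))
  Unit:  drop e
  Sort:  join(c, c, g(e), g(g(c)), g(join(c, c, d, d, g(c))), g(join(g(g(c)), g(join(c, c, c, d)))))
  Reassemble:  g(g(join(c, c, g(e), g(g(c)), g(join(c, c, d, d, g(c))), g(join(g(g(c)), g(join(c, c, c, d)))))))
Right:  g(g(join(g(join(c, d, g(c), join(e, c), d)), g(e), c, join(g(join(join(e, join(g(join(c, join(c, e), join(c, d))), e)), g(g(c)))), c), g(g(join(c, e))))))
  Work inside:  join(g(join(c, d, g(c), join(e, c), d)), g(e), c, join(g(join(join(e, join(g(join(c, join(c, e), join(c, d))), e)), g(g(c)))), c), g(g(join(c, e))))
  Merge nested applications:  join(g(join(c, d, g(c), join(e, c), d)), g(e), c, g(join(join(e, join(g(join(c, join(c, e), join(c, d))), e)), g(g(c)))), c, g(g(join(c, e))))
  Canonicalize subterm:  g(join(c, d, g(c), join(e, c), d))  →  g(join(c, c, d, d, g(c)))
  Simplify inside:  g(join(join(e, join(g(join(c, join(c, e), join(c, d))), e)), g(g(c))))  →  g(join(g(g(c)), g(join(c, c, c, d))))
  Simplify inside:  g(g(join(c, e)))  →  g(g(c))
  Order the arguments:  join(c, c, g(e), g(g(c)), g(join(c, c, d, d, g(c))), g(join(g(g(c)), g(join(c, c, c, d)))))
  Rebuild:  g(g(join(c, c, g(e), g(g(c)), g(join(c, c, d, d, g(c))), g(join(g(g(c)), g(join(c, c, c, d)))))))

Answer: yes — both canonical forms are g(g(join(c, c, g(e), g(g(c)), g(join(c, c, d, d, g(c))), g(join(g(g(c)), g(join(c, c, c, d)))))))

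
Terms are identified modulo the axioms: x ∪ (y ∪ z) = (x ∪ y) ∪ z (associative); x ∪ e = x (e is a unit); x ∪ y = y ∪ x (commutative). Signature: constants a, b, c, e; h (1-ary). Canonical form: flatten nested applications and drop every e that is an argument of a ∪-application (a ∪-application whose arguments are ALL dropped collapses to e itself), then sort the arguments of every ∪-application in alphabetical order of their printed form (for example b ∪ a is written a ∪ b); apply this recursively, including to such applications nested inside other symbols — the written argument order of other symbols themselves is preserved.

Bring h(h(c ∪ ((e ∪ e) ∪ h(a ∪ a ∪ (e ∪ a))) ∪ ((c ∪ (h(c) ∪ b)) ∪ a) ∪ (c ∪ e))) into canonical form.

Descend into:  c ∪ ((e ∪ e) ∪ h(a ∪ a ∪ (e ∪ a))) ∪ ((c ∪ (h(c) ∪ b)) ∪ a) ∪ (c ∪ e)
Flatten:  c ∪ e ∪ e ∪ h(a ∪ a ∪ (e ∪ a)) ∪ c ∪ h(c) ∪ b ∪ a ∪ c ∪ e
Inside:  h(a ∪ a ∪ (e ∪ a))  →  h(a ∪ a ∪ a)
Drop the unit:  drop e (×3)
Sort arguments:  a ∪ b ∪ c ∪ c ∪ c ∪ h(a ∪ a ∪ a) ∪ h(c)
Reassemble:  h(h(a ∪ b ∪ c ∪ c ∪ c ∪ h(a ∪ a ∪ a) ∪ h(c)))

Answer: h(h(a ∪ b ∪ c ∪ c ∪ c ∪ h(a ∪ a ∪ a) ∪ h(c)))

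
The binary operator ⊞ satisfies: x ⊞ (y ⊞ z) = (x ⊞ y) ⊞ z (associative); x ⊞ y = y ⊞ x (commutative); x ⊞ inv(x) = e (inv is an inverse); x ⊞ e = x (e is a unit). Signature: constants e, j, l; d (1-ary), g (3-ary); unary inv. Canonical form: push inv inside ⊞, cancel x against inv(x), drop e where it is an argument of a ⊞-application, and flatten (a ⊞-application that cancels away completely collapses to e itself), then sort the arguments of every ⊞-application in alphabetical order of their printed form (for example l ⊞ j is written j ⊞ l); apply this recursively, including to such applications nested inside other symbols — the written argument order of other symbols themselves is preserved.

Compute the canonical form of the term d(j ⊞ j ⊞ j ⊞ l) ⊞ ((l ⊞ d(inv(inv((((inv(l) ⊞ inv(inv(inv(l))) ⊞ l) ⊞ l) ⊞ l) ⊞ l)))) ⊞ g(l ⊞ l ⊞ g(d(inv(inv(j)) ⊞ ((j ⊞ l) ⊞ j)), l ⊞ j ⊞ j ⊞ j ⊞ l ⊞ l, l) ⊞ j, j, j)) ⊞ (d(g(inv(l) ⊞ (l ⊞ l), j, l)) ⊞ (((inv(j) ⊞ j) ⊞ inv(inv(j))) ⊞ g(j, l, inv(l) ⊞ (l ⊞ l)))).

Answer: d(g(l, j, l)) ⊞ d(j ⊞ j ⊞ j ⊞ l) ⊞ d(l ⊞ l) ⊞ g(g(d(j ⊞ j ⊞ j ⊞ l), j ⊞ j ⊞ j ⊞ l ⊞ l ⊞ l, l) ⊞ j ⊞ l ⊞ l, j, j) ⊞ g(j, l, l) ⊞ j ⊞ l

Derivation:
Push inv inside:  distribute inv over ⊞ and collapse double inv
Collect:  d(j ⊞ j ⊞ j ⊞ l) ⊞ l ⊞ d(l ⊞ l) ⊞ g(g(d(j ⊞ j ⊞ j ⊞ l), j ⊞ j ⊞ j ⊞ l ⊞ l ⊞ l, l) ⊞ j ⊞ l ⊞ l, j, j) ⊞ d(g(l, j, l)) ⊞ j ⊞ g(j, l, l)
Sort arguments:  d(g(l, j, l)) ⊞ d(j ⊞ j ⊞ j ⊞ l) ⊞ d(l ⊞ l) ⊞ g(g(d(j ⊞ j ⊞ j ⊞ l), j ⊞ j ⊞ j ⊞ l ⊞ l ⊞ l, l) ⊞ j ⊞ l ⊞ l, j, j) ⊞ g(j, l, l) ⊞ j ⊞ l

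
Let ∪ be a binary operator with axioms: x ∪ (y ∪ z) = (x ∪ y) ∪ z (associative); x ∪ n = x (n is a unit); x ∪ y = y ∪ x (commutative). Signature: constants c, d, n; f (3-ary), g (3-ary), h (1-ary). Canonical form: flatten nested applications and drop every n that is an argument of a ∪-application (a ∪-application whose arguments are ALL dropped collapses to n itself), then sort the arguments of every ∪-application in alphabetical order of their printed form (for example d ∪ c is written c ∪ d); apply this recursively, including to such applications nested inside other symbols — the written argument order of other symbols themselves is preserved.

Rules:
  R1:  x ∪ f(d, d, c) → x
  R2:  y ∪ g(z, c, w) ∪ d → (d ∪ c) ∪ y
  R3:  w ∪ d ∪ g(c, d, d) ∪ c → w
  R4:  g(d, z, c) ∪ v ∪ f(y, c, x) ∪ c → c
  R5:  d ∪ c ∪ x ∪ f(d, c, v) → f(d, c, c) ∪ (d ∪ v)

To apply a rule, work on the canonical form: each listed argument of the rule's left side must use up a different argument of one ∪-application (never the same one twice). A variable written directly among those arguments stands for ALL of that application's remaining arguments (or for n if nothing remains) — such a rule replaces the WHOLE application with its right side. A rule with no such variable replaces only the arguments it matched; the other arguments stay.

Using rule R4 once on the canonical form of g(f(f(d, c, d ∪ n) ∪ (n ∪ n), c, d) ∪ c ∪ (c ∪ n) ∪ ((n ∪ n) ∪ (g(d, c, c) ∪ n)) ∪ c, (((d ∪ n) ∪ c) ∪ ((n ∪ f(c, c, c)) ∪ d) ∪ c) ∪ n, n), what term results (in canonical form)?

Answer: g(c, c ∪ c ∪ d ∪ d ∪ f(c, c, c), n)

Derivation:
Canonical form:  g(c ∪ c ∪ c ∪ f(f(d, c, d), c, d) ∪ g(d, c, c), c ∪ c ∪ d ∪ d ∪ f(c, c, c), n)
Apply R4:  consuming c, f(f(d, c, d), c, d), g(d, c, c);  v := c ∪ c, x := d, y := f(d, c, d), z := c
The variable takes the whole remainder — replace the entire application.
New term:  g(c, c ∪ c ∪ d ∪ d ∪ f(c, c, c), n)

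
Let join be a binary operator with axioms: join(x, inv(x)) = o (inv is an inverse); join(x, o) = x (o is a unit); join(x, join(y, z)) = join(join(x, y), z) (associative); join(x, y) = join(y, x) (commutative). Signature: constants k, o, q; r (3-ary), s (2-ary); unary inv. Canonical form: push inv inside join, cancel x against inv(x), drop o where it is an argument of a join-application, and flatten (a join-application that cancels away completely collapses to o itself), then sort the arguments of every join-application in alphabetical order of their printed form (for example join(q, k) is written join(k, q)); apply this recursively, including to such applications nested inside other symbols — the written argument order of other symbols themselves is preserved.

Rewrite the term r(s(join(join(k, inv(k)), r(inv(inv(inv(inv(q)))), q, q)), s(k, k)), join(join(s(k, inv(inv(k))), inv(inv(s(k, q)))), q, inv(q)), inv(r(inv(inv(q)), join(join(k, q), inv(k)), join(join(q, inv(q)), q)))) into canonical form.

Answer: r(s(r(q, q, q), s(k, k)), join(s(k, k), s(k, q)), inv(r(q, q, q)))

Derivation:
Work inside:  join(join(s(k, inv(inv(k))), inv(inv(s(k, q)))), q, inv(q))
Push inv inside:  distribute inv over join and collapse double inv
Cancel:  q cancels
Collect terms:  join(s(k, k), s(k, q))
Reassemble:  r(s(r(q, q, q), s(k, k)), join(s(k, k), s(k, q)), inv(r(q, q, q)))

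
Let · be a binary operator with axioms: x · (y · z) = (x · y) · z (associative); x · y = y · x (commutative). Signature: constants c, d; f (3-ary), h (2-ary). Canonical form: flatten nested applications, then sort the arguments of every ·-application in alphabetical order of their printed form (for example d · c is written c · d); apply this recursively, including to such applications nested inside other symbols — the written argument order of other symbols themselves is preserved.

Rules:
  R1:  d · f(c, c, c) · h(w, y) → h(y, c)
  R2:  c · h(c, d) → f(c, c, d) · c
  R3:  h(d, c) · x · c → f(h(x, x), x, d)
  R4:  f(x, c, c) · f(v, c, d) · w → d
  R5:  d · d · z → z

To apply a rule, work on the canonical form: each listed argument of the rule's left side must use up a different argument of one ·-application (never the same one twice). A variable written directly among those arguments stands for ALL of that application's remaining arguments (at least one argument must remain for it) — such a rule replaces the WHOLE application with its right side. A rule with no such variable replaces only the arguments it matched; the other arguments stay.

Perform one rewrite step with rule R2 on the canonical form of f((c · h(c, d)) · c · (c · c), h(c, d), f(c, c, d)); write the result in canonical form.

Answer: f(c · c · c · c · f(c, c, d), h(c, d), f(c, c, d))

Derivation:
Canonical form:  f(c · c · c · c · h(c, d), h(c, d), f(c, c, d))
Apply R2:  consuming c, h(c, d)
Result:  f(c · c · c · c · f(c, c, d), h(c, d), f(c, c, d))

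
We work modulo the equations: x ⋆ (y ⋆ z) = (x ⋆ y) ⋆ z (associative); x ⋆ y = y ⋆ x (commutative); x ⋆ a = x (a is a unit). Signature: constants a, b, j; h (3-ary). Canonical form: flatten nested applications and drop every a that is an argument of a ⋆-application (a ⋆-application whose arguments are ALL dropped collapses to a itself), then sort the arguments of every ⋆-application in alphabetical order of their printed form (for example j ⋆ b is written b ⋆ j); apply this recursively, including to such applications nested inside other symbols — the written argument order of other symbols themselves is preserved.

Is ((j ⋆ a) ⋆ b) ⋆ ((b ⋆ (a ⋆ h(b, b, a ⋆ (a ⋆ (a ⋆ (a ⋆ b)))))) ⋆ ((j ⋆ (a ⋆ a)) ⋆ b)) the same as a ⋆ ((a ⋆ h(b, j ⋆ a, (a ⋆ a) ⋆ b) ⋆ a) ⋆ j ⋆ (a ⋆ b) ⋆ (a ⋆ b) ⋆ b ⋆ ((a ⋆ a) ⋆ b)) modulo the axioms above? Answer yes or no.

Answer: no — b ⋆ b ⋆ b ⋆ h(b, b, b) ⋆ j ⋆ j vs b ⋆ b ⋆ b ⋆ b ⋆ h(b, j, b) ⋆ j

Derivation:
Left:  ((j ⋆ a) ⋆ b) ⋆ ((b ⋆ (a ⋆ h(b, b, a ⋆ (a ⋆ (a ⋆ (a ⋆ b)))))) ⋆ ((j ⋆ (a ⋆ a)) ⋆ b))
  Un-nest:  j ⋆ a ⋆ b ⋆ b ⋆ a ⋆ h(b, b, a ⋆ (a ⋆ (a ⋆ (a ⋆ b)))) ⋆ j ⋆ a ⋆ a ⋆ b
  Inside:  h(b, b, a ⋆ (a ⋆ (a ⋆ (a ⋆ b))))  →  h(b, b, b)
  Drop the unit:  drop a (×4)
  Sort arguments:  b ⋆ b ⋆ b ⋆ h(b, b, b) ⋆ j ⋆ j
Right:  a ⋆ ((a ⋆ h(b, j ⋆ a, (a ⋆ a) ⋆ b) ⋆ a) ⋆ j ⋆ (a ⋆ b) ⋆ (a ⋆ b) ⋆ b ⋆ ((a ⋆ a) ⋆ b))
  Merge nested applications:  a ⋆ a ⋆ h(b, j ⋆ a, (a ⋆ a) ⋆ b) ⋆ a ⋆ j ⋆ a ⋆ b ⋆ a ⋆ b ⋆ b ⋆ a ⋆ a ⋆ b
  Inside:  h(b, j ⋆ a, (a ⋆ a) ⋆ b)  →  h(b, j, b)
  Unit:  drop a (×7)
  Order the arguments:  b ⋆ b ⋆ b ⋆ b ⋆ h(b, j, b) ⋆ j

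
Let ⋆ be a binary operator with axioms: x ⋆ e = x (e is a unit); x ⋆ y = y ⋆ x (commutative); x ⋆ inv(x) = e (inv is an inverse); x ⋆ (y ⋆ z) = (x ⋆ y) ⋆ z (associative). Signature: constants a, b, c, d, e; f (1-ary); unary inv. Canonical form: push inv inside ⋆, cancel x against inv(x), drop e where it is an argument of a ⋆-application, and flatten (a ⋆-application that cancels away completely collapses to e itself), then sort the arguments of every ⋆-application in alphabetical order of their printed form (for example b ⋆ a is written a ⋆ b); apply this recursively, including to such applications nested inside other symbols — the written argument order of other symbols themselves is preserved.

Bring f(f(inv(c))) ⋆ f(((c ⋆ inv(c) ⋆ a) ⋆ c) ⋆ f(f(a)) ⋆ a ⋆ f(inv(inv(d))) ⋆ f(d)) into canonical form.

Push inv inside:  distribute inv over ⋆ and collapse double inv
Combine occurrences:  f(f(inv(c))) ⋆ f(a ⋆ a ⋆ c ⋆ f(d) ⋆ f(d) ⋆ f(f(a)))
Sort:  f(a ⋆ a ⋆ c ⋆ f(d) ⋆ f(d) ⋆ f(f(a))) ⋆ f(f(inv(c)))

Answer: f(a ⋆ a ⋆ c ⋆ f(d) ⋆ f(d) ⋆ f(f(a))) ⋆ f(f(inv(c)))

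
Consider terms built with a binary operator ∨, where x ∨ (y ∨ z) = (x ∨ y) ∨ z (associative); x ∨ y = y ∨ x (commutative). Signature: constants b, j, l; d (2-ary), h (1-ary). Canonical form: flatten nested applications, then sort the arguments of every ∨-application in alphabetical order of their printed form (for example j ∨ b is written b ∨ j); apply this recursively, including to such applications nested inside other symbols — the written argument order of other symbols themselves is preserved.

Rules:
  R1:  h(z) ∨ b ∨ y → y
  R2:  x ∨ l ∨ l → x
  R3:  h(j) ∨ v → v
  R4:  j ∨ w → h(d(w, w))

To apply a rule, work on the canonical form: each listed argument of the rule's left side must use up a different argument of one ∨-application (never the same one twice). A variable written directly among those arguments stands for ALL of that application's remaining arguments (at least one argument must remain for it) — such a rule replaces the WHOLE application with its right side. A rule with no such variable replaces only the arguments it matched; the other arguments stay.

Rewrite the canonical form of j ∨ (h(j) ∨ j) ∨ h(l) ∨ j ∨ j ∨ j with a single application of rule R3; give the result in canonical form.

Answer: h(l) ∨ j ∨ j ∨ j ∨ j ∨ j

Derivation:
Canonical form:  h(j) ∨ h(l) ∨ j ∨ j ∨ j ∨ j ∨ j
R3 matches:  uses h(j);  v := h(l) ∨ j ∨ j ∨ j ∨ j ∨ j
The variable takes the whole remainder — replace the entire application.
New term:  h(l) ∨ j ∨ j ∨ j ∨ j ∨ j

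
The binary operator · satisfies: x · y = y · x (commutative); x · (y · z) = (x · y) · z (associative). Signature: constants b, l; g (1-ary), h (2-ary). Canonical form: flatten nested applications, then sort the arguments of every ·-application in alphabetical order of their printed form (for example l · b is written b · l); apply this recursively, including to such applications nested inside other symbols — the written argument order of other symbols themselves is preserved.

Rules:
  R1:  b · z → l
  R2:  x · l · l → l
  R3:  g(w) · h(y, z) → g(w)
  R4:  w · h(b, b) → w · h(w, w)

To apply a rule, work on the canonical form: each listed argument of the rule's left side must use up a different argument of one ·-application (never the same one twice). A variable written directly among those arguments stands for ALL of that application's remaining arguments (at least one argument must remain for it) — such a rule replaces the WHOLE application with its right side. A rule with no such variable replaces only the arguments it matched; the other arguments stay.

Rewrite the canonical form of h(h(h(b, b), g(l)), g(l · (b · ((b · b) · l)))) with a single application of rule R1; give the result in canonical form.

Answer: h(h(h(b, b), g(l)), g(l))

Derivation:
Canonical form:  h(h(h(b, b), g(l)), g(b · b · b · l · l))
R1 matches:  uses b;  z := b · b · l · l
The variable takes the whole remainder — replace the entire application.
New term:  h(h(h(b, b), g(l)), g(l))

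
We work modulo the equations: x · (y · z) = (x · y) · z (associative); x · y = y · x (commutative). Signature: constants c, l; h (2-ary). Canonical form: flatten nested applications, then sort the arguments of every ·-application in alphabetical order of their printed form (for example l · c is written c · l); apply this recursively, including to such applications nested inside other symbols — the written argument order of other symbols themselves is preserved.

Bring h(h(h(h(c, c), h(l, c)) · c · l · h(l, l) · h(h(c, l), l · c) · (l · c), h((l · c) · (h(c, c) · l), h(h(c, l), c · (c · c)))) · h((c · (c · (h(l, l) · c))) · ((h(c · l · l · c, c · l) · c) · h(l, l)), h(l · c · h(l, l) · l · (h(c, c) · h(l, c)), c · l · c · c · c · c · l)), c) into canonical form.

Answer: h(h(c · c · c · c · h(c · c · l · l, c · l) · h(l, l) · h(l, l), h(c · h(c, c) · h(l, c) · h(l, l) · l · l, c · c · c · c · c · l · l)) · h(c · c · h(h(c, c), h(l, c)) · h(h(c, l), c · l) · h(l, l) · l · l, h(c · h(c, c) · l · l, h(h(c, l), c · c · c))), c)

Derivation:
Descend into:  h(h(h(c, c), h(l, c)) · c · l · h(l, l) · h(h(c, l), l · c) · (l · c), h((l · c) · (h(c, c) · l), h(h(c, l), c · (c · c)))) · h((c · (c · (h(l, l) · c))) · ((h(c · l · l · c, c · l) · c) · h(l, l)), h(l · c · h(l, l) · l · (h(c, c) · h(l, c)), c · l · c · c · c · c · l))
Simplify inside:  h(h(h(c, c), h(l, c)) · c · l · h(l, l) · h(h(c, l), l · c) · (l · c), h((l · c) · (h(c, c) · l), h(h(c, l), c · (c · c))))  →  h(c · c · h(h(c, c), h(l, c)) · h(h(c, l), c · l) · h(l, l) · l · l, h(c · h(c, c) · l · l, h(h(c, l), c · c · c)))
Inside:  h((c · (c · (h(l, l) · c))) · ((h(c · l · l · c, c · l) · c) · h(l, l)), h(l · c · h(l, l) · l · (h(c, c) · h(l, c)), c · l · c · c · c · c · l))  →  h(c · c · c · c · h(c · c · l · l, c · l) · h(l, l) · h(l, l), h(c · h(c, c) · h(l, c) · h(l, l) · l · l, c · c · c · c · c · l · l))
Sort:  h(c · c · c · c · h(c · c · l · l, c · l) · h(l, l) · h(l, l), h(c · h(c, c) · h(l, c) · h(l, l) · l · l, c · c · c · c · c · l · l)) · h(c · c · h(h(c, c), h(l, c)) · h(h(c, l), c · l) · h(l, l) · l · l, h(c · h(c, c) · l · l, h(h(c, l), c · c · c)))
Put back:  h(h(c · c · c · c · h(c · c · l · l, c · l) · h(l, l) · h(l, l), h(c · h(c, c) · h(l, c) · h(l, l) · l · l, c · c · c · c · c · l · l)) · h(c · c · h(h(c, c), h(l, c)) · h(h(c, l), c · l) · h(l, l) · l · l, h(c · h(c, c) · l · l, h(h(c, l), c · c · c))), c)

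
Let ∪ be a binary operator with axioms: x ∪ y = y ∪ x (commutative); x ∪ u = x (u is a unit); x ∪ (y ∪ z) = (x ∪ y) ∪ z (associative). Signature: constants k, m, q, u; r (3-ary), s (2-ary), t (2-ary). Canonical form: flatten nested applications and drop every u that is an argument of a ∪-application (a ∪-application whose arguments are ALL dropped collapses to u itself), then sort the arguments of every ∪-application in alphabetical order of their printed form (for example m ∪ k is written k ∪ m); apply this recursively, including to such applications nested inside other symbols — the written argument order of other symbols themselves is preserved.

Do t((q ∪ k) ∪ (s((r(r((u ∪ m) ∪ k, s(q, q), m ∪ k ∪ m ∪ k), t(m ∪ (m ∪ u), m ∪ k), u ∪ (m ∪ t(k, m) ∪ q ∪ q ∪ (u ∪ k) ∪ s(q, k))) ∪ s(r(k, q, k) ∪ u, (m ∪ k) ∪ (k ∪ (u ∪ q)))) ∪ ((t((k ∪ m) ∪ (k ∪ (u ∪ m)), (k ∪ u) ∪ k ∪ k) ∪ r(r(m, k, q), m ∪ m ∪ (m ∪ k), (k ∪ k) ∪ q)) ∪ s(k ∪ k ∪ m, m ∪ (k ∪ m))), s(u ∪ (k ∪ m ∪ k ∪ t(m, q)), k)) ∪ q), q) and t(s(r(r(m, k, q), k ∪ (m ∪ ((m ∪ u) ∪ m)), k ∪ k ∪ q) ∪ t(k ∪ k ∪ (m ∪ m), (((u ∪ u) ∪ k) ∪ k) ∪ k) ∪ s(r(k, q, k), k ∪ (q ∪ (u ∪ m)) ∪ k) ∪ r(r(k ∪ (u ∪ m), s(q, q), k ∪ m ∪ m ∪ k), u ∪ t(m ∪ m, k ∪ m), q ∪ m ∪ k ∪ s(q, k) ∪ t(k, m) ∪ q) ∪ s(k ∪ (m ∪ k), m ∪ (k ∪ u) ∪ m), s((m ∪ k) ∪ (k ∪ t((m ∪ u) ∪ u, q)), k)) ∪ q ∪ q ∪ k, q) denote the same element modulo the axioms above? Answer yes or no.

Left:  t((q ∪ k) ∪ (s((r(r((u ∪ m) ∪ k, s(q, q), m ∪ k ∪ m ∪ k), t(m ∪ (m ∪ u), m ∪ k), u ∪ (m ∪ t(k, m) ∪ q ∪ q ∪ (u ∪ k) ∪ s(q, k))) ∪ s(r(k, q, k) ∪ u, (m ∪ k) ∪ (k ∪ (u ∪ q)))) ∪ ((t((k ∪ m) ∪ (k ∪ (u ∪ m)), (k ∪ u) ∪ k ∪ k) ∪ r(r(m, k, q), m ∪ m ∪ (m ∪ k), (k ∪ k) ∪ q)) ∪ s(k ∪ k ∪ m, m ∪ (k ∪ m))), s(u ∪ (k ∪ m ∪ k ∪ t(m, q)), k)) ∪ q), q)
  Descend into:  (q ∪ k) ∪ (s((r(r((u ∪ m) ∪ k, s(q, q), m ∪ k ∪ m ∪ k), t(m ∪ (m ∪ u), m ∪ k), u ∪ (m ∪ t(k, m) ∪ q ∪ q ∪ (u ∪ k) ∪ s(q, k))) ∪ s(r(k, q, k) ∪ u, (m ∪ k) ∪ (k ∪ (u ∪ q)))) ∪ ((t((k ∪ m) ∪ (k ∪ (u ∪ m)), (k ∪ u) ∪ k ∪ k) ∪ r(r(m, k, q), m ∪ m ∪ (m ∪ k), (k ∪ k) ∪ q)) ∪ s(k ∪ k ∪ m, m ∪ (k ∪ m))), s(u ∪ (k ∪ m ∪ k ∪ t(m, q)), k)) ∪ q)
  Un-nest:  q ∪ k ∪ s((r(r((u ∪ m) ∪ k, s(q, q), m ∪ k ∪ m ∪ k), t(m ∪ (m ∪ u), m ∪ k), u ∪ (m ∪ t(k, m) ∪ q ∪ q ∪ (u ∪ k) ∪ s(q, k))) ∪ s(r(k, q, k) ∪ u, (m ∪ k) ∪ (k ∪ (u ∪ q)))) ∪ ((t((k ∪ m) ∪ (k ∪ (u ∪ m)), (k ∪ u) ∪ k ∪ k) ∪ r(r(m, k, q), m ∪ m ∪ (m ∪ k), (k ∪ k) ∪ q)) ∪ s(k ∪ k ∪ m, m ∪ (k ∪ m))), s(u ∪ (k ∪ m ∪ k ∪ t(m, q)), k)) ∪ q
  Simplify inside:  s((r(r((u ∪ m) ∪ k, s(q, q), m ∪ k ∪ m ∪ k), t(m ∪ (m ∪ u), m ∪ k), u ∪ (m ∪ t(k, m) ∪ q ∪ q ∪ (u ∪ k) ∪ s(q, k))) ∪ s(r(k, q, k) ∪ u, (m ∪ k) ∪ (k ∪ (u ∪ q)))) ∪ ((t((k ∪ m) ∪ (k ∪ (u ∪ m)), (k ∪ u) ∪ k ∪ k) ∪ r(r(m, k, q), m ∪ m ∪ (m ∪ k), (k ∪ k) ∪ q)) ∪ s(k ∪ k ∪ m, m ∪ (k ∪ m))), s(u ∪ (k ∪ m ∪ k ∪ t(m, q)), k))  →  s(r(r(k ∪ m, s(q, q), k ∪ k ∪ m ∪ m), t(m ∪ m, k ∪ m), k ∪ m ∪ q ∪ q ∪ s(q, k) ∪ t(k, m)) ∪ r(r(m, k, q), k ∪ m ∪ m ∪ m, k ∪ k ∪ q) ∪ s(k ∪ k ∪ m, k ∪ m ∪ m) ∪ s(r(k, q, k), k ∪ k ∪ m ∪ q) ∪ t(k ∪ k ∪ m ∪ m, k ∪ k ∪ k), s(k ∪ k ∪ m ∪ t(m, q), k))
  Order the arguments:  k ∪ q ∪ q ∪ s(r(r(k ∪ m, s(q, q), k ∪ k ∪ m ∪ m), t(m ∪ m, k ∪ m), k ∪ m ∪ q ∪ q ∪ s(q, k) ∪ t(k, m)) ∪ r(r(m, k, q), k ∪ m ∪ m ∪ m, k ∪ k ∪ q) ∪ s(k ∪ k ∪ m, k ∪ m ∪ m) ∪ s(r(k, q, k), k ∪ k ∪ m ∪ q) ∪ t(k ∪ k ∪ m ∪ m, k ∪ k ∪ k), s(k ∪ k ∪ m ∪ t(m, q), k))
  Reassemble:  t(k ∪ q ∪ q ∪ s(r(r(k ∪ m, s(q, q), k ∪ k ∪ m ∪ m), t(m ∪ m, k ∪ m), k ∪ m ∪ q ∪ q ∪ s(q, k) ∪ t(k, m)) ∪ r(r(m, k, q), k ∪ m ∪ m ∪ m, k ∪ k ∪ q) ∪ s(k ∪ k ∪ m, k ∪ m ∪ m) ∪ s(r(k, q, k), k ∪ k ∪ m ∪ q) ∪ t(k ∪ k ∪ m ∪ m, k ∪ k ∪ k), s(k ∪ k ∪ m ∪ t(m, q), k)), q)
Right:  t(s(r(r(m, k, q), k ∪ (m ∪ ((m ∪ u) ∪ m)), k ∪ k ∪ q) ∪ t(k ∪ k ∪ (m ∪ m), (((u ∪ u) ∪ k) ∪ k) ∪ k) ∪ s(r(k, q, k), k ∪ (q ∪ (u ∪ m)) ∪ k) ∪ r(r(k ∪ (u ∪ m), s(q, q), k ∪ m ∪ m ∪ k), u ∪ t(m ∪ m, k ∪ m), q ∪ m ∪ k ∪ s(q, k) ∪ t(k, m) ∪ q) ∪ s(k ∪ (m ∪ k), m ∪ (k ∪ u) ∪ m), s((m ∪ k) ∪ (k ∪ t((m ∪ u) ∪ u, q)), k)) ∪ q ∪ q ∪ k, q)
  Focus inside:  s(r(r(m, k, q), k ∪ (m ∪ ((m ∪ u) ∪ m)), k ∪ k ∪ q) ∪ t(k ∪ k ∪ (m ∪ m), (((u ∪ u) ∪ k) ∪ k) ∪ k) ∪ s(r(k, q, k), k ∪ (q ∪ (u ∪ m)) ∪ k) ∪ r(r(k ∪ (u ∪ m), s(q, q), k ∪ m ∪ m ∪ k), u ∪ t(m ∪ m, k ∪ m), q ∪ m ∪ k ∪ s(q, k) ∪ t(k, m) ∪ q) ∪ s(k ∪ (m ∪ k), m ∪ (k ∪ u) ∪ m), s((m ∪ k) ∪ (k ∪ t((m ∪ u) ∪ u, q)), k)) ∪ q ∪ q ∪ k
  Simplify inside:  s(r(r(m, k, q), k ∪ (m ∪ ((m ∪ u) ∪ m)), k ∪ k ∪ q) ∪ t(k ∪ k ∪ (m ∪ m), (((u ∪ u) ∪ k) ∪ k) ∪ k) ∪ s(r(k, q, k), k ∪ (q ∪ (u ∪ m)) ∪ k) ∪ r(r(k ∪ (u ∪ m), s(q, q), k ∪ m ∪ m ∪ k), u ∪ t(m ∪ m, k ∪ m), q ∪ m ∪ k ∪ s(q, k) ∪ t(k, m) ∪ q) ∪ s(k ∪ (m ∪ k), m ∪ (k ∪ u) ∪ m), s((m ∪ k) ∪ (k ∪ t((m ∪ u) ∪ u, q)), k))  →  s(r(r(k ∪ m, s(q, q), k ∪ k ∪ m ∪ m), t(m ∪ m, k ∪ m), k ∪ m ∪ q ∪ q ∪ s(q, k) ∪ t(k, m)) ∪ r(r(m, k, q), k ∪ m ∪ m ∪ m, k ∪ k ∪ q) ∪ s(k ∪ k ∪ m, k ∪ m ∪ m) ∪ s(r(k, q, k), k ∪ k ∪ m ∪ q) ∪ t(k ∪ k ∪ m ∪ m, k ∪ k ∪ k), s(k ∪ k ∪ m ∪ t(m, q), k))
  Order the arguments:  k ∪ q ∪ q ∪ s(r(r(k ∪ m, s(q, q), k ∪ k ∪ m ∪ m), t(m ∪ m, k ∪ m), k ∪ m ∪ q ∪ q ∪ s(q, k) ∪ t(k, m)) ∪ r(r(m, k, q), k ∪ m ∪ m ∪ m, k ∪ k ∪ q) ∪ s(k ∪ k ∪ m, k ∪ m ∪ m) ∪ s(r(k, q, k), k ∪ k ∪ m ∪ q) ∪ t(k ∪ k ∪ m ∪ m, k ∪ k ∪ k), s(k ∪ k ∪ m ∪ t(m, q), k))
  Put back:  t(k ∪ q ∪ q ∪ s(r(r(k ∪ m, s(q, q), k ∪ k ∪ m ∪ m), t(m ∪ m, k ∪ m), k ∪ m ∪ q ∪ q ∪ s(q, k) ∪ t(k, m)) ∪ r(r(m, k, q), k ∪ m ∪ m ∪ m, k ∪ k ∪ q) ∪ s(k ∪ k ∪ m, k ∪ m ∪ m) ∪ s(r(k, q, k), k ∪ k ∪ m ∪ q) ∪ t(k ∪ k ∪ m ∪ m, k ∪ k ∪ k), s(k ∪ k ∪ m ∪ t(m, q), k)), q)

Answer: yes — both canonical forms are t(k ∪ q ∪ q ∪ s(r(r(k ∪ m, s(q, q), k ∪ k ∪ m ∪ m), t(m ∪ m, k ∪ m), k ∪ m ∪ q ∪ q ∪ s(q, k) ∪ t(k, m)) ∪ r(r(m, k, q), k ∪ m ∪ m ∪ m, k ∪ k ∪ q) ∪ s(k ∪ k ∪ m, k ∪ m ∪ m) ∪ s(r(k, q, k), k ∪ k ∪ m ∪ q) ∪ t(k ∪ k ∪ m ∪ m, k ∪ k ∪ k), s(k ∪ k ∪ m ∪ t(m, q), k)), q)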